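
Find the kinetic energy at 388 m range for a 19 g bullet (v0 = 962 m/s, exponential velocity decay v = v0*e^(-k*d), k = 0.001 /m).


v = v0*exp(-k*d) = 962*exp(-0.001*388) = 652.633 m/s
E = 0.5*m*v^2 = 0.5*0.019*652.633^2 = 4046 J

4046 J


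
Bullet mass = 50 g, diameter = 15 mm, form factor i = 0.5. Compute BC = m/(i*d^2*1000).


BC = m/(i*d^2*1000) = 50/(0.5 * 15^2 * 1000) = 0.0004444

0.0004444


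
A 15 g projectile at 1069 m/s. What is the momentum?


p = m*v = 0.015*1069 = 16.04 kg·m/s

16.04 kg·m/s


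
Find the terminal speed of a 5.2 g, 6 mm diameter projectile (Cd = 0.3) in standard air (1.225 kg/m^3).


A = pi*(d/2)^2 = pi*(6/2000)^2 = 2.82743e-05 m^2
vt = sqrt(2mg/(Cd*rho*A)) = sqrt(2*0.0052*9.81/(0.3 * 1.225 * 2.82743e-05)) = 99.09 m/s

99.09 m/s


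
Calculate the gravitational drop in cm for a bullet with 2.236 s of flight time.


drop = 0.5*g*t^2 = 0.5*9.81*2.236^2 = 24.5235 m ≈ 2452 cm

2452 cm


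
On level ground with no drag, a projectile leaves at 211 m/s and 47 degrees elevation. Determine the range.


R = v0^2 * sin(2*theta) / g = 211^2 * sin(2*47°) / 9.81 = 4527 m

4527 m


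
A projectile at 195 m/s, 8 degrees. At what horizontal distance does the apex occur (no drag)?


R = v0^2*sin(2*theta)/g = 195^2*sin(2*8°)/9.81 = 1068.41 m
apex_dist = R/2 = 1068.41/2 = 534.2 m

534.2 m


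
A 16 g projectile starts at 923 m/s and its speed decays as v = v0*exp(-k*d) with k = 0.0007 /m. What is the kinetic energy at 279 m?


v = v0*exp(-k*d) = 923*exp(-0.0007*279) = 759.249 m/s
E = 0.5*m*v^2 = 0.5*0.016*759.249^2 = 4612 J

4612 J


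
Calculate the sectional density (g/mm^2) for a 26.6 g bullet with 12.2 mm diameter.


SD = m/d^2 = 26.6/12.2^2 = 0.1787 g/mm^2

0.1787 g/mm^2


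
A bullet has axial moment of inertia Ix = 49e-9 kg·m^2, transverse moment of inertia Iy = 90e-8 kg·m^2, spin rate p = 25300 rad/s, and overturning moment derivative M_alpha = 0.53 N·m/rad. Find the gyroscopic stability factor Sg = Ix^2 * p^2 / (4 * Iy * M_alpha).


Sg = Ix^2 * p^2 / (4 * Iy * M_alpha) = (49e-9)^2 * 25300^2 / (4 * 90e-8 * 0.53) = 0.8055

0.8055


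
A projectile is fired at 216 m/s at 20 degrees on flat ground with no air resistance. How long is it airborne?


T = 2*v0*sin(theta)/g = 2*216*sin(20°)/9.81 = 15.06 s

15.06 s


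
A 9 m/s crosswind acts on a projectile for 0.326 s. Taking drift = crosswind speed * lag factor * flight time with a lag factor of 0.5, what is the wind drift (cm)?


drift = v_wind * lag * t = 9 * 0.5 * 0.326 = 1.467 m ≈ 146.7 cm

146.7 cm


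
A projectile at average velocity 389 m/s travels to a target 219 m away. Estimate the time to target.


t = d/v = 219/389 = 0.563 s

0.563 s


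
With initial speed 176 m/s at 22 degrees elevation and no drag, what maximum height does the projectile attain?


H = (v0*sin(theta))^2 / (2g) = (176*sin(22°))^2 / (2*9.81) = 221.6 m

221.6 m


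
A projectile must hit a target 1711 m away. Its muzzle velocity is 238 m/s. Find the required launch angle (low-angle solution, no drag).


sin(2*theta) = R*g/v0^2 = 1711*9.81/238^2 = 0.296323, theta = arcsin(0.296323)/2 = 8.618°

8.618 degrees


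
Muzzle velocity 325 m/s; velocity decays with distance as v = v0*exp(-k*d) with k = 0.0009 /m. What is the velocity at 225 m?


v = v0*exp(-k*d) = 325*exp(-0.0009*225) = 265.4 m/s

265.4 m/s


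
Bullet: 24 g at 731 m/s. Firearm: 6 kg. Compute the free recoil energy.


v_r = m_p*v_p/m_gun = 0.024*731/6 = 2.924 m/s, E_r = 0.5*m_gun*v_r^2 = 0.5*6*2.924^2 = 25.65 J

25.65 J


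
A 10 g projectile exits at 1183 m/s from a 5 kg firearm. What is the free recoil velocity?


v_recoil = m_p * v_p / m_gun = 0.01 * 1183 / 5 = 2.366 m/s

2.366 m/s


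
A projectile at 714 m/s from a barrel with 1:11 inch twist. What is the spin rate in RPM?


twist_m = 11*0.0254 = 0.2794 m
spin = v/twist = 714/0.2794 = 2555.476 rev/s
RPM = spin*60 = 2555.476*60 ≈ 153329 RPM

153329 RPM


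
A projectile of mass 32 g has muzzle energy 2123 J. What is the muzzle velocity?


v = sqrt(2*E/m) = sqrt(2*2123/0.032) = 364.3 m/s

364.3 m/s


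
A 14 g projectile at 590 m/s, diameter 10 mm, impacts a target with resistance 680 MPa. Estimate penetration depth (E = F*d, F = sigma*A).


A = pi*(d/2)^2 = pi*(10/2)^2 = 78.5398 mm^2
E = 0.5*m*v^2 = 0.5*0.014*590^2 = 2436.7 J
depth = E/(sigma*A) = 2436.7 J / (680 MPa * 78.5398 mm^2) = 2436.7/(680 * 78.5398) m = 0.045625 m ≈ 45.63 mm

45.63 mm


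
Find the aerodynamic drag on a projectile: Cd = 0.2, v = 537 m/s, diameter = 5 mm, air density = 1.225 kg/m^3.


A = pi*(d/2)^2 = pi*(5/2000)^2 = 1.96350e-05 m^2
Fd = 0.5*Cd*rho*A*v^2 = 0.5*0.2*1.225*1.96350e-05*537^2 = 0.6936 N

0.6936 N


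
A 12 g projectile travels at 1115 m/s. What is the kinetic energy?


E = 0.5*m*v^2 = 0.5*0.012*1115^2 = 7459 J

7459 J


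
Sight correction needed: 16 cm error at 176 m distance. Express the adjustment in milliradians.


1 mrad subtends 1 cm per 10 m of range, so adj = error_cm / (dist_m / 10) = 16 / (176/10) = 0.9091 mrad

0.9091 mrad


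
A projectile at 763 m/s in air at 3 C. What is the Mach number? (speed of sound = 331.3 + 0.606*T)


a = 331.3 + 0.606*(3) = 333.118 m/s
M = v/a = 763/333.118 = 2.29

2.29


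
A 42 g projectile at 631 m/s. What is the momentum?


p = m*v = 0.042*631 = 26.5 kg·m/s

26.5 kg·m/s


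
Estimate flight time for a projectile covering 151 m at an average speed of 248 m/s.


t = d/v = 151/248 = 0.6089 s

0.6089 s


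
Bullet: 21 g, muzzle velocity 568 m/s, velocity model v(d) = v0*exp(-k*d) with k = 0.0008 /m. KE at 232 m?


v = v0*exp(-k*d) = 568*exp(-0.0008*232) = 471.784 m/s
E = 0.5*m*v^2 = 0.5*0.021*471.784^2 = 2337 J

2337 J


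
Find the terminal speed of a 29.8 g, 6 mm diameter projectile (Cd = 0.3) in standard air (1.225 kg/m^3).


A = pi*(d/2)^2 = pi*(6/2000)^2 = 2.82743e-05 m^2
vt = sqrt(2mg/(Cd*rho*A)) = sqrt(2*0.0298*9.81/(0.3 * 1.225 * 2.82743e-05)) = 237.2 m/s

237.2 m/s


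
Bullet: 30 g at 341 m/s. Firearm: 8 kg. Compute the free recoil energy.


v_r = m_p*v_p/m_gun = 0.03*341/8 = 1.27875 m/s, E_r = 0.5*m_gun*v_r^2 = 0.5*8*1.27875^2 = 6.541 J

6.541 J


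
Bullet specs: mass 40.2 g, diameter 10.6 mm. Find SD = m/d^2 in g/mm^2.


SD = m/d^2 = 40.2/10.6^2 = 0.3578 g/mm^2

0.3578 g/mm^2


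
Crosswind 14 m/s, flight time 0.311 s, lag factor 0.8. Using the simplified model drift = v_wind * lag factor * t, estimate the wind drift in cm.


drift = v_wind * lag * t = 14 * 0.8 * 0.311 = 3.4832 m ≈ 348.3 cm

348.3 cm


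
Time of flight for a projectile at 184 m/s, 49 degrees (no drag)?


T = 2*v0*sin(theta)/g = 2*184*sin(49°)/9.81 = 28.31 s

28.31 s


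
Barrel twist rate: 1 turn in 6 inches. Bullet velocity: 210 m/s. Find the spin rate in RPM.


twist_m = 6*0.0254 = 0.1524 m
spin = v/twist = 210/0.1524 = 1377.953 rev/s
RPM = spin*60 = 1377.953*60 ≈ 82677 RPM

82677 RPM


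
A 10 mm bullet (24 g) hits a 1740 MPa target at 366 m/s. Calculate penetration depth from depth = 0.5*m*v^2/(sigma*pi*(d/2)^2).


A = pi*(d/2)^2 = pi*(10/2)^2 = 78.5398 mm^2
E = 0.5*m*v^2 = 0.5*0.024*366^2 = 1607.47 J
depth = E/(sigma*A) = 1607.47 J / (1740 MPa * 78.5398 mm^2) = 1607.47/(1740 * 78.5398) m = 0.0117626 m ≈ 11.76 mm

11.76 mm


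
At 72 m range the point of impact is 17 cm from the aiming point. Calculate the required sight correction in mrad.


1 mrad subtends 1 cm per 10 m of range, so adj = error_cm / (dist_m / 10) = 17 / (72/10) = 2.361 mrad

2.361 mrad


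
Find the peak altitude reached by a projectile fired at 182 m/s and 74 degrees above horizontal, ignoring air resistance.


H = (v0*sin(theta))^2 / (2g) = (182*sin(74°))^2 / (2*9.81) = 1560 m

1560 m


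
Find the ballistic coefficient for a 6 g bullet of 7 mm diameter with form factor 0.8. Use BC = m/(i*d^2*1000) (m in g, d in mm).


BC = m/(i*d^2*1000) = 6/(0.8 * 7^2 * 1000) = 0.0001531

0.0001531


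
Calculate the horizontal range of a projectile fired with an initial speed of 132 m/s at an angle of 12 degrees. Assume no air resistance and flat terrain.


R = v0^2 * sin(2*theta) / g = 132^2 * sin(2*12°) / 9.81 = 722.4 m

722.4 m


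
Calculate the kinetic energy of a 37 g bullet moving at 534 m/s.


E = 0.5*m*v^2 = 0.5*0.037*534^2 = 5275 J

5275 J


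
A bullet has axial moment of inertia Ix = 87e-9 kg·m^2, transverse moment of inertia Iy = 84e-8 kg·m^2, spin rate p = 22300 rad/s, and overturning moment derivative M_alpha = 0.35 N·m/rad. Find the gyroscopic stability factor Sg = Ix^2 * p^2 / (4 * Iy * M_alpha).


Sg = Ix^2 * p^2 / (4 * Iy * M_alpha) = (87e-9)^2 * 22300^2 / (4 * 84e-8 * 0.35) = 3.201

3.201


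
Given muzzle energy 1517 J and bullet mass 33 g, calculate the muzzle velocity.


v = sqrt(2*E/m) = sqrt(2*1517/0.033) = 303.2 m/s

303.2 m/s


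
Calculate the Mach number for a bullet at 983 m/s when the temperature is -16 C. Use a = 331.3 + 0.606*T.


a = 331.3 + 0.606*(-16) = 321.604 m/s
M = v/a = 983/321.604 = 3.057

3.057


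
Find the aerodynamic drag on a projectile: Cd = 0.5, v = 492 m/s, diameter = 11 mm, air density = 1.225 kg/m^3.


A = pi*(d/2)^2 = pi*(11/2000)^2 = 9.50332e-05 m^2
Fd = 0.5*Cd*rho*A*v^2 = 0.5*0.5*1.225*9.50332e-05*492^2 = 7.045 N

7.045 N


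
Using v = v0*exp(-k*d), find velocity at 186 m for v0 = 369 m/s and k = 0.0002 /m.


v = v0*exp(-k*d) = 369*exp(-0.0002*186) = 355.5 m/s

355.5 m/s


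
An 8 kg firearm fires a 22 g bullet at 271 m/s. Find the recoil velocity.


v_recoil = m_p * v_p / m_gun = 0.022 * 271 / 8 = 0.7452 m/s

0.7452 m/s


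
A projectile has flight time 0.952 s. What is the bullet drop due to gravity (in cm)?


drop = 0.5*g*t^2 = 0.5*9.81*0.952^2 = 4.44542 m ≈ 444.5 cm

444.5 cm


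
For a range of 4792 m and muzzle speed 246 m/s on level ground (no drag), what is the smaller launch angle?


sin(2*theta) = R*g/v0^2 = 4792*9.81/246^2 = 0.776811, theta = arcsin(0.776811)/2 = 25.48°

25.48 degrees


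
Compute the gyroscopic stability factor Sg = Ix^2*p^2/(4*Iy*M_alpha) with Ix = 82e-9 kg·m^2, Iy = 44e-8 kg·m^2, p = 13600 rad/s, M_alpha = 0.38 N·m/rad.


Sg = Ix^2 * p^2 / (4 * Iy * M_alpha) = (82e-9)^2 * 13600^2 / (4 * 44e-8 * 0.38) = 1.86

1.86


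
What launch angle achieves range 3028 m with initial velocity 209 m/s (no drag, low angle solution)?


sin(2*theta) = R*g/v0^2 = 3028*9.81/209^2 = 0.680037, theta = arcsin(0.680037)/2 = 21.42°

21.42 degrees


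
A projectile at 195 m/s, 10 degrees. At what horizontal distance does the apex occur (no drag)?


R = v0^2*sin(2*theta)/g = 195^2*sin(2*10°)/9.81 = 1325.72 m
apex_dist = R/2 = 1325.72/2 = 662.9 m

662.9 m


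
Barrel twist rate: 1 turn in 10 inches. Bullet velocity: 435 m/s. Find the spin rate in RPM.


twist_m = 10*0.0254 = 0.254 m
spin = v/twist = 435/0.254 = 1712.598 rev/s
RPM = spin*60 = 1712.598*60 ≈ 102756 RPM

102756 RPM


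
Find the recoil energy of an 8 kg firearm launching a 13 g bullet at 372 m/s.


v_r = m_p*v_p/m_gun = 0.013*372/8 = 0.6045 m/s, E_r = 0.5*m_gun*v_r^2 = 0.5*8*0.6045^2 = 1.462 J

1.462 J


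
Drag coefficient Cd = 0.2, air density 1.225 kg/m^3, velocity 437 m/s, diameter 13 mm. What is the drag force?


A = pi*(d/2)^2 = pi*(13/2000)^2 = 1.32732e-04 m^2
Fd = 0.5*Cd*rho*A*v^2 = 0.5*0.2*1.225*1.32732e-04*437^2 = 3.105 N

3.105 N


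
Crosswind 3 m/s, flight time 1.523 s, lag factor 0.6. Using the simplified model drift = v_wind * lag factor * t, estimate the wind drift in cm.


drift = v_wind * lag * t = 3 * 0.6 * 1.523 = 2.7414 m ≈ 274.1 cm

274.1 cm


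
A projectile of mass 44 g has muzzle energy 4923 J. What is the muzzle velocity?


v = sqrt(2*E/m) = sqrt(2*4923/0.044) = 473 m/s

473 m/s


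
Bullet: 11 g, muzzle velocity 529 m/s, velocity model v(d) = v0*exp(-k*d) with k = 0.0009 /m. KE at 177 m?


v = v0*exp(-k*d) = 529*exp(-0.0009*177) = 451.1 m/s
E = 0.5*m*v^2 = 0.5*0.011*451.1^2 = 1119 J

1119 J


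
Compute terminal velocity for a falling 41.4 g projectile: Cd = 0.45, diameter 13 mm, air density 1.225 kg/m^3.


A = pi*(d/2)^2 = pi*(13/2000)^2 = 1.32732e-04 m^2
vt = sqrt(2mg/(Cd*rho*A)) = sqrt(2*0.0414*9.81/(0.45 * 1.225 * 1.32732e-04)) = 105.4 m/s

105.4 m/s


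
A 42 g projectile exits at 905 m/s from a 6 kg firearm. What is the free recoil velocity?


v_recoil = m_p * v_p / m_gun = 0.042 * 905 / 6 = 6.335 m/s

6.335 m/s


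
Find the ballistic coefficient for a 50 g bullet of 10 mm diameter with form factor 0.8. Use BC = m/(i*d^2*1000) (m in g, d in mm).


BC = m/(i*d^2*1000) = 50/(0.8 * 10^2 * 1000) = 0.000625

0.000625


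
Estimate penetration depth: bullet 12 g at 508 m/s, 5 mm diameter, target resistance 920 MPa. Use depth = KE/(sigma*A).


A = pi*(d/2)^2 = pi*(5/2)^2 = 19.635 mm^2
E = 0.5*m*v^2 = 0.5*0.012*508^2 = 1548.38 J
depth = E/(sigma*A) = 1548.38 J / (920 MPa * 19.635 mm^2) = 1548.38/(920 * 19.635) m = 0.0857158 m ≈ 85.72 mm

85.72 mm


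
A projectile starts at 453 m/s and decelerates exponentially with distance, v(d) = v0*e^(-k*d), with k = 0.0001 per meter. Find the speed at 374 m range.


v = v0*exp(-k*d) = 453*exp(-0.0001*374) = 436.4 m/s

436.4 m/s


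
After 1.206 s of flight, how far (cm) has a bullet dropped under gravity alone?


drop = 0.5*g*t^2 = 0.5*9.81*1.206^2 = 7.13401 m ≈ 713.4 cm

713.4 cm


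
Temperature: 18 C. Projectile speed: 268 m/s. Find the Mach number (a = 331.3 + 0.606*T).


a = 331.3 + 0.606*(18) = 342.208 m/s
M = v/a = 268/342.208 = 0.7831

0.7831


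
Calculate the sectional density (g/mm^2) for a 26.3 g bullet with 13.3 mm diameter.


SD = m/d^2 = 26.3/13.3^2 = 0.1487 g/mm^2

0.1487 g/mm^2


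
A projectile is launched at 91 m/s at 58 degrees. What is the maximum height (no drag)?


H = (v0*sin(theta))^2 / (2g) = (91*sin(58°))^2 / (2*9.81) = 303.5 m

303.5 m


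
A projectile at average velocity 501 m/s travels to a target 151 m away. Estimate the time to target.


t = d/v = 151/501 = 0.3014 s

0.3014 s


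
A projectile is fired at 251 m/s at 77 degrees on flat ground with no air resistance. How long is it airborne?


T = 2*v0*sin(theta)/g = 2*251*sin(77°)/9.81 = 49.86 s

49.86 s


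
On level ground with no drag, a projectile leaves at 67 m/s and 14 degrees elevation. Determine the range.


R = v0^2 * sin(2*theta) / g = 67^2 * sin(2*14°) / 9.81 = 214.8 m

214.8 m


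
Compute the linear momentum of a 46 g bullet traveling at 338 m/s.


p = m*v = 0.046*338 = 15.55 kg·m/s

15.55 kg·m/s


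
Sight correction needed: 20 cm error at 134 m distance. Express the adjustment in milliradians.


1 mrad subtends 1 cm per 10 m of range, so adj = error_cm / (dist_m / 10) = 20 / (134/10) = 1.493 mrad

1.493 mrad


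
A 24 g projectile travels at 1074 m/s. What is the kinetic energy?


E = 0.5*m*v^2 = 0.5*0.024*1074^2 = 13842 J

13842 J


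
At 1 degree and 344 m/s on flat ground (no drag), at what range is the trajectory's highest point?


R = v0^2*sin(2*theta)/g = 344^2*sin(2*1°)/9.81 = 420.985 m
apex_dist = R/2 = 420.985/2 = 210.5 m

210.5 m


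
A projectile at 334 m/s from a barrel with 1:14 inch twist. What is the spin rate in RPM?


twist_m = 14*0.0254 = 0.3556 m
spin = v/twist = 334/0.3556 = 939.2576 rev/s
RPM = spin*60 = 939.2576*60 ≈ 56355 RPM

56355 RPM


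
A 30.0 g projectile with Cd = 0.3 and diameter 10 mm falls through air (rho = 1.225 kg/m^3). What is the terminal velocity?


A = pi*(d/2)^2 = pi*(10/2000)^2 = 7.85398e-05 m^2
vt = sqrt(2mg/(Cd*rho*A)) = sqrt(2*0.03*9.81/(0.3 * 1.225 * 7.85398e-05)) = 142.8 m/s

142.8 m/s


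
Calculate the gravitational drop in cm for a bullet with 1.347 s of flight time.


drop = 0.5*g*t^2 = 0.5*9.81*1.347^2 = 8.89968 m ≈ 890 cm

890 cm


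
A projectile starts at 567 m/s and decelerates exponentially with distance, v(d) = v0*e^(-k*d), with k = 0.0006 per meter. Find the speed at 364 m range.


v = v0*exp(-k*d) = 567*exp(-0.0006*364) = 455.8 m/s

455.8 m/s


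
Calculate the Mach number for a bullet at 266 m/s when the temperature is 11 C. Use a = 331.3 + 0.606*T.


a = 331.3 + 0.606*(11) = 337.966 m/s
M = v/a = 266/337.966 = 0.7871

0.7871


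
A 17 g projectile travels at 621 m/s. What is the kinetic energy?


E = 0.5*m*v^2 = 0.5*0.017*621^2 = 3278 J

3278 J


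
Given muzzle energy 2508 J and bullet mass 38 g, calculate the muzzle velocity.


v = sqrt(2*E/m) = sqrt(2*2508/0.038) = 363.3 m/s

363.3 m/s


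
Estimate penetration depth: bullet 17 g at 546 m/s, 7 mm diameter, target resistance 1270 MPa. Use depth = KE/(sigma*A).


A = pi*(d/2)^2 = pi*(7/2)^2 = 38.4845 mm^2
E = 0.5*m*v^2 = 0.5*0.017*546^2 = 2533.99 J
depth = E/(sigma*A) = 2533.99 J / (1270 MPa * 38.4845 mm^2) = 2533.99/(1270 * 38.4845) m = 0.0518459 m ≈ 51.85 mm

51.85 mm


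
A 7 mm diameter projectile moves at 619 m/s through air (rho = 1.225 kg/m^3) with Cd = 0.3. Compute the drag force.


A = pi*(d/2)^2 = pi*(7/2000)^2 = 3.84845e-05 m^2
Fd = 0.5*Cd*rho*A*v^2 = 0.5*0.3*1.225*3.84845e-05*619^2 = 2.71 N

2.71 N


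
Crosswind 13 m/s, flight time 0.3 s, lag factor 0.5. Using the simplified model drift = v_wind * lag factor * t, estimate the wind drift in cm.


drift = v_wind * lag * t = 13 * 0.5 * 0.3 = 1.95 m ≈ 195 cm

195 cm


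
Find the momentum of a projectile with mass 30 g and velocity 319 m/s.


p = m*v = 0.03*319 = 9.57 kg·m/s

9.57 kg·m/s


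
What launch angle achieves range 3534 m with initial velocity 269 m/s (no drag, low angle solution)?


sin(2*theta) = R*g/v0^2 = 3534*9.81/269^2 = 0.479105, theta = arcsin(0.479105)/2 = 14.31°

14.31 degrees


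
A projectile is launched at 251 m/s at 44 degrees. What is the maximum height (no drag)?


H = (v0*sin(theta))^2 / (2g) = (251*sin(44°))^2 / (2*9.81) = 1549 m

1549 m


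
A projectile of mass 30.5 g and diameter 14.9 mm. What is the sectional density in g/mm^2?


SD = m/d^2 = 30.5/14.9^2 = 0.1374 g/mm^2

0.1374 g/mm^2


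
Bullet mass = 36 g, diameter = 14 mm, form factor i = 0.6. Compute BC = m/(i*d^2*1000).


BC = m/(i*d^2*1000) = 36/(0.6 * 14^2 * 1000) = 0.0003061

0.0003061


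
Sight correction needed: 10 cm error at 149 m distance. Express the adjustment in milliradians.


1 mrad subtends 1 cm per 10 m of range, so adj = error_cm / (dist_m / 10) = 10 / (149/10) = 0.6711 mrad

0.6711 mrad


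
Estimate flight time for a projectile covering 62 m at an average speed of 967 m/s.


t = d/v = 62/967 = 0.06412 s

0.06412 s


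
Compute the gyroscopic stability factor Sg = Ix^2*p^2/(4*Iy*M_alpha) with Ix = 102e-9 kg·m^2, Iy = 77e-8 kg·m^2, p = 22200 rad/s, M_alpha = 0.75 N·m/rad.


Sg = Ix^2 * p^2 / (4 * Iy * M_alpha) = (102e-9)^2 * 22200^2 / (4 * 77e-8 * 0.75) = 2.22

2.22


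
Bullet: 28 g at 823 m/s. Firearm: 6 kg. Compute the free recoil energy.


v_r = m_p*v_p/m_gun = 0.028*823/6 = 3.84067 m/s, E_r = 0.5*m_gun*v_r^2 = 0.5*6*3.84067^2 = 44.25 J

44.25 J


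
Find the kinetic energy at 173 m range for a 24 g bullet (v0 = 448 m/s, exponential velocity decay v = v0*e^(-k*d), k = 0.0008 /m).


v = v0*exp(-k*d) = 448*exp(-0.0008*173) = 390.096 m/s
E = 0.5*m*v^2 = 0.5*0.024*390.096^2 = 1826 J

1826 J


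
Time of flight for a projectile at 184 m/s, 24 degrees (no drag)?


T = 2*v0*sin(theta)/g = 2*184*sin(24°)/9.81 = 15.26 s

15.26 s


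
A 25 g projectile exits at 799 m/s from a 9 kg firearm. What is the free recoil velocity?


v_recoil = m_p * v_p / m_gun = 0.025 * 799 / 9 = 2.219 m/s

2.219 m/s


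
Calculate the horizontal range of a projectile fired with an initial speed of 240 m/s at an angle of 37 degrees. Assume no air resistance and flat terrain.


R = v0^2 * sin(2*theta) / g = 240^2 * sin(2*37°) / 9.81 = 5644 m

5644 m


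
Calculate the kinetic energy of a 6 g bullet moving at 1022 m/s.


E = 0.5*m*v^2 = 0.5*0.006*1022^2 = 3133 J

3133 J


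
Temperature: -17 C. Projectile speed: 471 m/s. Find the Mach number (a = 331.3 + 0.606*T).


a = 331.3 + 0.606*(-17) = 320.998 m/s
M = v/a = 471/320.998 = 1.467

1.467


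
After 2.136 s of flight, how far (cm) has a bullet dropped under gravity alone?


drop = 0.5*g*t^2 = 0.5*9.81*2.136^2 = 22.379 m ≈ 2238 cm

2238 cm


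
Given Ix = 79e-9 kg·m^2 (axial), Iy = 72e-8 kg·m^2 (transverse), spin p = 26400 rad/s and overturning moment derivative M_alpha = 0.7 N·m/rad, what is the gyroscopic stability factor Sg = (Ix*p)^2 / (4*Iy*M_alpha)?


Sg = Ix^2 * p^2 / (4 * Iy * M_alpha) = (79e-9)^2 * 26400^2 / (4 * 72e-8 * 0.7) = 2.158

2.158


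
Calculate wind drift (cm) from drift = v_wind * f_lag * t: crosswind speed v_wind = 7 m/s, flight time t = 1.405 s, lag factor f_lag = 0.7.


drift = v_wind * lag * t = 7 * 0.7 * 1.405 = 6.8845 m ≈ 688.4 cm

688.4 cm


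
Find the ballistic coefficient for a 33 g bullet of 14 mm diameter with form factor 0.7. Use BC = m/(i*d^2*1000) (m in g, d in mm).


BC = m/(i*d^2*1000) = 33/(0.7 * 14^2 * 1000) = 0.0002405

0.0002405


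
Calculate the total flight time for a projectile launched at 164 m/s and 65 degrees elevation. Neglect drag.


T = 2*v0*sin(theta)/g = 2*164*sin(65°)/9.81 = 30.3 s

30.3 s


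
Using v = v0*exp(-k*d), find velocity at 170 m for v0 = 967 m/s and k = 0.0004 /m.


v = v0*exp(-k*d) = 967*exp(-0.0004*170) = 903.4 m/s

903.4 m/s


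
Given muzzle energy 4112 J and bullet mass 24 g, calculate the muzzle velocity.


v = sqrt(2*E/m) = sqrt(2*4112/0.024) = 585.4 m/s

585.4 m/s


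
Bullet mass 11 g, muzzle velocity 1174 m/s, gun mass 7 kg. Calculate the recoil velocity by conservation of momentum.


v_recoil = m_p * v_p / m_gun = 0.011 * 1174 / 7 = 1.845 m/s

1.845 m/s


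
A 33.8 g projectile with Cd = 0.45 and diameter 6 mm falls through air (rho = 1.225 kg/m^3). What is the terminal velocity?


A = pi*(d/2)^2 = pi*(6/2000)^2 = 2.82743e-05 m^2
vt = sqrt(2mg/(Cd*rho*A)) = sqrt(2*0.0338*9.81/(0.45 * 1.225 * 2.82743e-05)) = 206.3 m/s

206.3 m/s


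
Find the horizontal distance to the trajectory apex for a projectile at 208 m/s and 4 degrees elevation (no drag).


R = v0^2*sin(2*theta)/g = 208^2*sin(2*4°)/9.81 = 613.78 m
apex_dist = R/2 = 613.78/2 = 306.9 m

306.9 m


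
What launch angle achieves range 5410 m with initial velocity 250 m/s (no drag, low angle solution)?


sin(2*theta) = R*g/v0^2 = 5410*9.81/250^2 = 0.849154, theta = arcsin(0.849154)/2 = 29.06°

29.06 degrees


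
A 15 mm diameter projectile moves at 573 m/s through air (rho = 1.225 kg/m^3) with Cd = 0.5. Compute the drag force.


A = pi*(d/2)^2 = pi*(15/2000)^2 = 1.76715e-04 m^2
Fd = 0.5*Cd*rho*A*v^2 = 0.5*0.5*1.225*1.76715e-04*573^2 = 17.77 N

17.77 N


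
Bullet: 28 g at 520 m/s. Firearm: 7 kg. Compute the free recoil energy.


v_r = m_p*v_p/m_gun = 0.028*520/7 = 2.08 m/s, E_r = 0.5*m_gun*v_r^2 = 0.5*7*2.08^2 = 15.14 J

15.14 J


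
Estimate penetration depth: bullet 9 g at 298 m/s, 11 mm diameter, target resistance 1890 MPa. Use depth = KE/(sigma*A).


A = pi*(d/2)^2 = pi*(11/2)^2 = 95.0332 mm^2
E = 0.5*m*v^2 = 0.5*0.009*298^2 = 399.618 J
depth = E/(sigma*A) = 399.618 J / (1890 MPa * 95.0332 mm^2) = 399.618/(1890 * 95.0332) m = 0.00222489 m ≈ 2.225 mm

2.225 mm


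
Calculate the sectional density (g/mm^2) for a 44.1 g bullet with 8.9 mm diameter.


SD = m/d^2 = 44.1/8.9^2 = 0.5567 g/mm^2

0.5567 g/mm^2


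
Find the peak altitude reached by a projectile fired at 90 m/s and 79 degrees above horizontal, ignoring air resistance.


H = (v0*sin(theta))^2 / (2g) = (90*sin(79°))^2 / (2*9.81) = 397.8 m

397.8 m


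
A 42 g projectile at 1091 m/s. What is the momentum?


p = m*v = 0.042*1091 = 45.82 kg·m/s

45.82 kg·m/s


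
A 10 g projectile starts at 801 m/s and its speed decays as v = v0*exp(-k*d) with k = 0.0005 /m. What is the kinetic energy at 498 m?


v = v0*exp(-k*d) = 801*exp(-0.0005*498) = 624.444 m/s
E = 0.5*m*v^2 = 0.5*0.01*624.444^2 = 1950 J

1950 J


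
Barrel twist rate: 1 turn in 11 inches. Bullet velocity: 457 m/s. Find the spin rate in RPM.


twist_m = 11*0.0254 = 0.2794 m
spin = v/twist = 457/0.2794 = 1635.648 rev/s
RPM = spin*60 = 1635.648*60 ≈ 98139 RPM

98139 RPM


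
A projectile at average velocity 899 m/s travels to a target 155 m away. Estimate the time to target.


t = d/v = 155/899 = 0.1724 s

0.1724 s


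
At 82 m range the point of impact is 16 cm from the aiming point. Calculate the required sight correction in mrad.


1 mrad subtends 1 cm per 10 m of range, so adj = error_cm / (dist_m / 10) = 16 / (82/10) = 1.951 mrad

1.951 mrad


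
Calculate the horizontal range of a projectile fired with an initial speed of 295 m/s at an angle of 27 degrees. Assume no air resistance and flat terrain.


R = v0^2 * sin(2*theta) / g = 295^2 * sin(2*27°) / 9.81 = 7177 m

7177 m


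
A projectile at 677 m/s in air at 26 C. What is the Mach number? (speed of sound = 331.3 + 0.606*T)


a = 331.3 + 0.606*(26) = 347.056 m/s
M = v/a = 677/347.056 = 1.951

1.951


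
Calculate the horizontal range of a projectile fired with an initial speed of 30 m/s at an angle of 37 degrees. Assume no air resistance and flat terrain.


R = v0^2 * sin(2*theta) / g = 30^2 * sin(2*37°) / 9.81 = 88.19 m

88.19 m


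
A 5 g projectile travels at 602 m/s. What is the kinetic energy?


E = 0.5*m*v^2 = 0.5*0.005*602^2 = 906 J

906 J


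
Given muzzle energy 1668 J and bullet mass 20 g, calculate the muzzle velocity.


v = sqrt(2*E/m) = sqrt(2*1668/0.02) = 408.4 m/s

408.4 m/s


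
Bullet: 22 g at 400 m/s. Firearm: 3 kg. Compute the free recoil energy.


v_r = m_p*v_p/m_gun = 0.022*400/3 = 2.93333 m/s, E_r = 0.5*m_gun*v_r^2 = 0.5*3*2.93333^2 = 12.91 J

12.91 J


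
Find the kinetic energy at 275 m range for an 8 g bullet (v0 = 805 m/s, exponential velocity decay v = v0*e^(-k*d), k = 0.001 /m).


v = v0*exp(-k*d) = 805*exp(-0.001*275) = 611.456 m/s
E = 0.5*m*v^2 = 0.5*0.008*611.456^2 = 1496 J

1496 J


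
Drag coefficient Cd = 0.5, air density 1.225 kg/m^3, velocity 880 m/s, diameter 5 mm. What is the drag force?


A = pi*(d/2)^2 = pi*(5/2000)^2 = 1.96350e-05 m^2
Fd = 0.5*Cd*rho*A*v^2 = 0.5*0.5*1.225*1.96350e-05*880^2 = 4.657 N

4.657 N


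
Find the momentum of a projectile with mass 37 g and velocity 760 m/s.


p = m*v = 0.037*760 = 28.12 kg·m/s

28.12 kg·m/s


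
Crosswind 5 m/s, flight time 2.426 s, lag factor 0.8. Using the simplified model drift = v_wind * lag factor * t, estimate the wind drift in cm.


drift = v_wind * lag * t = 5 * 0.8 * 2.426 = 9.704 m ≈ 970.4 cm

970.4 cm


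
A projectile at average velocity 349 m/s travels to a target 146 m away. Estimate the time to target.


t = d/v = 146/349 = 0.4183 s

0.4183 s


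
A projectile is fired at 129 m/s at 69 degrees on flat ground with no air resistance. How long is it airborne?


T = 2*v0*sin(theta)/g = 2*129*sin(69°)/9.81 = 24.55 s

24.55 s


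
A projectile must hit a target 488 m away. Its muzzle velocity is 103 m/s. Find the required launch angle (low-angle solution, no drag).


sin(2*theta) = R*g/v0^2 = 488*9.81/103^2 = 0.451247, theta = arcsin(0.451247)/2 = 13.41°

13.41 degrees


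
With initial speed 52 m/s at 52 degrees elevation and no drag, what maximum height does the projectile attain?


H = (v0*sin(theta))^2 / (2g) = (52*sin(52°))^2 / (2*9.81) = 85.58 m

85.58 m


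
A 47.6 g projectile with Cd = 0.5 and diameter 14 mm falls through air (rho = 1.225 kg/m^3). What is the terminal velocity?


A = pi*(d/2)^2 = pi*(14/2000)^2 = 1.53938e-04 m^2
vt = sqrt(2mg/(Cd*rho*A)) = sqrt(2*0.0476*9.81/(0.5 * 1.225 * 1.53938e-04)) = 99.52 m/s

99.52 m/s


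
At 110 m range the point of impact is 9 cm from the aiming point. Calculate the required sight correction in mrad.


1 mrad subtends 1 cm per 10 m of range, so adj = error_cm / (dist_m / 10) = 9 / (110/10) = 0.8182 mrad

0.8182 mrad


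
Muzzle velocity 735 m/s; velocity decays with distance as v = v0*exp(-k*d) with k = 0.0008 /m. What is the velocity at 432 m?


v = v0*exp(-k*d) = 735*exp(-0.0008*432) = 520.2 m/s

520.2 m/s


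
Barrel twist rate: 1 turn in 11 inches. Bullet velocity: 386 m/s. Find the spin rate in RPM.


twist_m = 11*0.0254 = 0.2794 m
spin = v/twist = 386/0.2794 = 1381.532 rev/s
RPM = spin*60 = 1381.532*60 ≈ 82892 RPM

82892 RPM


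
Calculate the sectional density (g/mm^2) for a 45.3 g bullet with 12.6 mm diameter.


SD = m/d^2 = 45.3/12.6^2 = 0.2853 g/mm^2

0.2853 g/mm^2


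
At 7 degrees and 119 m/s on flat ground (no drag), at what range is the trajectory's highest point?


R = v0^2*sin(2*theta)/g = 119^2*sin(2*7°)/9.81 = 349.221 m
apex_dist = R/2 = 349.221/2 = 174.6 m

174.6 m


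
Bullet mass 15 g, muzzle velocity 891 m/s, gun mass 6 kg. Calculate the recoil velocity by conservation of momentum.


v_recoil = m_p * v_p / m_gun = 0.015 * 891 / 6 = 2.228 m/s

2.228 m/s


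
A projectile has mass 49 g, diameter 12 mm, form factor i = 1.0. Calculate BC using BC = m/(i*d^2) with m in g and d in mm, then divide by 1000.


BC = m/(i*d^2*1000) = 49/(1.0 * 12^2 * 1000) = 0.0003403

0.0003403


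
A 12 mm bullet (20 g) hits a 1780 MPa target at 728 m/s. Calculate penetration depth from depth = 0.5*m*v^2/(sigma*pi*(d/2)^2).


A = pi*(d/2)^2 = pi*(12/2)^2 = 113.097 mm^2
E = 0.5*m*v^2 = 0.5*0.02*728^2 = 5299.84 J
depth = E/(sigma*A) = 5299.84 J / (1780 MPa * 113.097 mm^2) = 5299.84/(1780 * 113.097) m = 0.0263263 m ≈ 26.33 mm

26.33 mm


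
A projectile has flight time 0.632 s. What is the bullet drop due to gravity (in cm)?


drop = 0.5*g*t^2 = 0.5*9.81*0.632^2 = 1.95917 m ≈ 195.9 cm

195.9 cm


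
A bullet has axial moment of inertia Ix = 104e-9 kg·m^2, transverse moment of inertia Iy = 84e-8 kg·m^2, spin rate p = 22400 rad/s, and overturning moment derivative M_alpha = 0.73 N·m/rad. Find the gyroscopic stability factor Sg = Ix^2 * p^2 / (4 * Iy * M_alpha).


Sg = Ix^2 * p^2 / (4 * Iy * M_alpha) = (104e-9)^2 * 22400^2 / (4 * 84e-8 * 0.73) = 2.213

2.213


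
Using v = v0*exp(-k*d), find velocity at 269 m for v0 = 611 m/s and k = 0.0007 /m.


v = v0*exp(-k*d) = 611*exp(-0.0007*269) = 506.1 m/s

506.1 m/s


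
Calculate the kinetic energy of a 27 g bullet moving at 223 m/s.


E = 0.5*m*v^2 = 0.5*0.027*223^2 = 671.3 J

671.3 J


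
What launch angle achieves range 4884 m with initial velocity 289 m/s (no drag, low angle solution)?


sin(2*theta) = R*g/v0^2 = 4884*9.81/289^2 = 0.573653, theta = arcsin(0.573653)/2 = 17.5°

17.5 degrees


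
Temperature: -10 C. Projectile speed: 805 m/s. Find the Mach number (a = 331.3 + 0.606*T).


a = 331.3 + 0.606*(-10) = 325.24 m/s
M = v/a = 805/325.24 = 2.475

2.475


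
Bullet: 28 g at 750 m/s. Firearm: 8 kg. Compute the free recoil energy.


v_r = m_p*v_p/m_gun = 0.028*750/8 = 2.625 m/s, E_r = 0.5*m_gun*v_r^2 = 0.5*8*2.625^2 = 27.56 J

27.56 J


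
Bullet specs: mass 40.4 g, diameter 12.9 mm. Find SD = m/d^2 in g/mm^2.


SD = m/d^2 = 40.4/12.9^2 = 0.2428 g/mm^2

0.2428 g/mm^2


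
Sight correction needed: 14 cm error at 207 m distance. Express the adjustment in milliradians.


1 mrad subtends 1 cm per 10 m of range, so adj = error_cm / (dist_m / 10) = 14 / (207/10) = 0.6763 mrad

0.6763 mrad


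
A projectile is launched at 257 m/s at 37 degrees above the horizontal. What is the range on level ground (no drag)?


R = v0^2 * sin(2*theta) / g = 257^2 * sin(2*37°) / 9.81 = 6472 m

6472 m


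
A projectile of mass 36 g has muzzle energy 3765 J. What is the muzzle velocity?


v = sqrt(2*E/m) = sqrt(2*3765/0.036) = 457.3 m/s

457.3 m/s


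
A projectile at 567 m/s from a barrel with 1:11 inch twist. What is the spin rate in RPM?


twist_m = 11*0.0254 = 0.2794 m
spin = v/twist = 567/0.2794 = 2029.349 rev/s
RPM = spin*60 = 2029.349*60 ≈ 121761 RPM

121761 RPM


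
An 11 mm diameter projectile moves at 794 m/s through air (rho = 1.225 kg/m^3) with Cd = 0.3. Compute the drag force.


A = pi*(d/2)^2 = pi*(11/2000)^2 = 9.50332e-05 m^2
Fd = 0.5*Cd*rho*A*v^2 = 0.5*0.3*1.225*9.50332e-05*794^2 = 11.01 N

11.01 N


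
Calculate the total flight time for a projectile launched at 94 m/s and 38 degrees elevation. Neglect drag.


T = 2*v0*sin(theta)/g = 2*94*sin(38°)/9.81 = 11.8 s

11.8 s


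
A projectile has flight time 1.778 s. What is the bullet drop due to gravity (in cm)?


drop = 0.5*g*t^2 = 0.5*9.81*1.778^2 = 15.5061 m ≈ 1551 cm

1551 cm


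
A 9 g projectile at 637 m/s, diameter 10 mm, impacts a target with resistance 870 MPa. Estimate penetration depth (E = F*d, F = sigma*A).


A = pi*(d/2)^2 = pi*(10/2)^2 = 78.5398 mm^2
E = 0.5*m*v^2 = 0.5*0.009*637^2 = 1825.96 J
depth = E/(sigma*A) = 1825.96 J / (870 MPa * 78.5398 mm^2) = 1825.96/(870 * 78.5398) m = 0.0267228 m ≈ 26.72 mm

26.72 mm


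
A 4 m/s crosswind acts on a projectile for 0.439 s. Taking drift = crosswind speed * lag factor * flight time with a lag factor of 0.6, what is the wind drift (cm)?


drift = v_wind * lag * t = 4 * 0.6 * 0.439 = 1.0536 m ≈ 105.4 cm

105.4 cm


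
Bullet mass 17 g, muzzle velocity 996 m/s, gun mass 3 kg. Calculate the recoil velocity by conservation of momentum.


v_recoil = m_p * v_p / m_gun = 0.017 * 996 / 3 = 5.644 m/s

5.644 m/s


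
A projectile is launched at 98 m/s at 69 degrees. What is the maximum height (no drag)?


H = (v0*sin(theta))^2 / (2g) = (98*sin(69°))^2 / (2*9.81) = 426.6 m

426.6 m


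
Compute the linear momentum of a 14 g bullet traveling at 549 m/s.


p = m*v = 0.014*549 = 7.686 kg·m/s

7.686 kg·m/s


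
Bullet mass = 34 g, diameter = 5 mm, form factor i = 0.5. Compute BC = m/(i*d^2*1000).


BC = m/(i*d^2*1000) = 34/(0.5 * 5^2 * 1000) = 0.00272

0.00272


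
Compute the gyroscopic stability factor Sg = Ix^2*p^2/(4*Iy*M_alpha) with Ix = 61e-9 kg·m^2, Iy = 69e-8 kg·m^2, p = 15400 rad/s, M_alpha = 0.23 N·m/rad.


Sg = Ix^2 * p^2 / (4 * Iy * M_alpha) = (61e-9)^2 * 15400^2 / (4 * 69e-8 * 0.23) = 1.39

1.39


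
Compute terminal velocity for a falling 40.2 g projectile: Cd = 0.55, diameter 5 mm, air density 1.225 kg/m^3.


A = pi*(d/2)^2 = pi*(5/2000)^2 = 1.96350e-05 m^2
vt = sqrt(2mg/(Cd*rho*A)) = sqrt(2*0.0402*9.81/(0.55 * 1.225 * 1.96350e-05)) = 244.2 m/s

244.2 m/s


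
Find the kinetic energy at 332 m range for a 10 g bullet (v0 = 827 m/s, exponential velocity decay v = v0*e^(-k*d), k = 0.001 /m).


v = v0*exp(-k*d) = 827*exp(-0.001*332) = 593.362 m/s
E = 0.5*m*v^2 = 0.5*0.01*593.362^2 = 1760 J

1760 J


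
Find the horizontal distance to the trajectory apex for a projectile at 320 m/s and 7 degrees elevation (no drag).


R = v0^2*sin(2*theta)/g = 320^2*sin(2*7°)/9.81 = 2525.26 m
apex_dist = R/2 = 2525.26/2 = 1263 m

1263 m


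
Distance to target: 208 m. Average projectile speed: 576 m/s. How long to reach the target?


t = d/v = 208/576 = 0.3611 s

0.3611 s


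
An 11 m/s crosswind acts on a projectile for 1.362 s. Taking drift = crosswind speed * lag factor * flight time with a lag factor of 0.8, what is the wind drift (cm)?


drift = v_wind * lag * t = 11 * 0.8 * 1.362 = 11.9856 m ≈ 1199 cm

1199 cm


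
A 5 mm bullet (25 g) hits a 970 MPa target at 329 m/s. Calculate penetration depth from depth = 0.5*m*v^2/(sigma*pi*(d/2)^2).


A = pi*(d/2)^2 = pi*(5/2)^2 = 19.635 mm^2
E = 0.5*m*v^2 = 0.5*0.025*329^2 = 1353.01 J
depth = E/(sigma*A) = 1353.01 J / (970 MPa * 19.635 mm^2) = 1353.01/(970 * 19.635) m = 0.0710395 m ≈ 71.04 mm

71.04 mm


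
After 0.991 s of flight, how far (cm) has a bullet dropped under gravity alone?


drop = 0.5*g*t^2 = 0.5*9.81*0.991^2 = 4.81711 m ≈ 481.7 cm

481.7 cm


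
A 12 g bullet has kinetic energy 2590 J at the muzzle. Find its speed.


v = sqrt(2*E/m) = sqrt(2*2590/0.012) = 657 m/s

657 m/s


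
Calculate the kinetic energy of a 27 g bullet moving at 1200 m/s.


E = 0.5*m*v^2 = 0.5*0.027*1200^2 = 19440 J

19440 J


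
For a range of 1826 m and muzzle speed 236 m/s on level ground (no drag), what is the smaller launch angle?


sin(2*theta) = R*g/v0^2 = 1826*9.81/236^2 = 0.321622, theta = arcsin(0.321622)/2 = 9.381°

9.381 degrees


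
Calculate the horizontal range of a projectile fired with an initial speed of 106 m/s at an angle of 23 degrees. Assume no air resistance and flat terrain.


R = v0^2 * sin(2*theta) / g = 106^2 * sin(2*23°) / 9.81 = 823.9 m

823.9 m


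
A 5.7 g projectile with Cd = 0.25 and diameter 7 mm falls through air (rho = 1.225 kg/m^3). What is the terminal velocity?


A = pi*(d/2)^2 = pi*(7/2000)^2 = 3.84845e-05 m^2
vt = sqrt(2mg/(Cd*rho*A)) = sqrt(2*0.0057*9.81/(0.25 * 1.225 * 3.84845e-05)) = 97.41 m/s

97.41 m/s


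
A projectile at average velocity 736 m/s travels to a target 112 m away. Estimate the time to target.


t = d/v = 112/736 = 0.1522 s

0.1522 s


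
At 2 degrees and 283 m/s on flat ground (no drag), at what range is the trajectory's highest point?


R = v0^2*sin(2*theta)/g = 283^2*sin(2*2°)/9.81 = 569.493 m
apex_dist = R/2 = 569.493/2 = 284.7 m

284.7 m


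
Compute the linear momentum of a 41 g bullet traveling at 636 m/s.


p = m*v = 0.041*636 = 26.08 kg·m/s

26.08 kg·m/s


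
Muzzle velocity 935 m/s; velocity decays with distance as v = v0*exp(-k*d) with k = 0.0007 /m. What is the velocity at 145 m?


v = v0*exp(-k*d) = 935*exp(-0.0007*145) = 844.8 m/s

844.8 m/s


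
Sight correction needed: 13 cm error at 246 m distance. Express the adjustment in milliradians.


1 mrad subtends 1 cm per 10 m of range, so adj = error_cm / (dist_m / 10) = 13 / (246/10) = 0.5285 mrad

0.5285 mrad


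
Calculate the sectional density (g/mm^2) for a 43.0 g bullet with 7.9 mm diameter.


SD = m/d^2 = 43.0/7.9^2 = 0.689 g/mm^2

0.689 g/mm^2


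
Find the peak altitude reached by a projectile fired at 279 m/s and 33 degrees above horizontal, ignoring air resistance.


H = (v0*sin(theta))^2 / (2g) = (279*sin(33°))^2 / (2*9.81) = 1177 m

1177 m


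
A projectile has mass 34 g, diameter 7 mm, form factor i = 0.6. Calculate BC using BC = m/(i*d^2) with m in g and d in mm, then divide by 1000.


BC = m/(i*d^2*1000) = 34/(0.6 * 7^2 * 1000) = 0.001156

0.001156


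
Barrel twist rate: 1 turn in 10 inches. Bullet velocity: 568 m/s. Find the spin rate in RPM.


twist_m = 10*0.0254 = 0.254 m
spin = v/twist = 568/0.254 = 2236.22 rev/s
RPM = spin*60 = 2236.22*60 ≈ 134173 RPM

134173 RPM


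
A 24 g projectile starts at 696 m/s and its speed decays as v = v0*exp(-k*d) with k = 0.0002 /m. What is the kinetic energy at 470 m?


v = v0*exp(-k*d) = 696*exp(-0.0002*470) = 633.557 m/s
E = 0.5*m*v^2 = 0.5*0.024*633.557^2 = 4817 J

4817 J


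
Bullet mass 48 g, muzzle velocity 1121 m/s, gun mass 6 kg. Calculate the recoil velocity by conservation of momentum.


v_recoil = m_p * v_p / m_gun = 0.048 * 1121 / 6 = 8.968 m/s

8.968 m/s


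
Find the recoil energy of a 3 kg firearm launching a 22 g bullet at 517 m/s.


v_r = m_p*v_p/m_gun = 0.022*517/3 = 3.79133 m/s, E_r = 0.5*m_gun*v_r^2 = 0.5*3*3.79133^2 = 21.56 J

21.56 J


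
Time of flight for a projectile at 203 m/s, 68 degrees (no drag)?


T = 2*v0*sin(theta)/g = 2*203*sin(68°)/9.81 = 38.37 s

38.37 s


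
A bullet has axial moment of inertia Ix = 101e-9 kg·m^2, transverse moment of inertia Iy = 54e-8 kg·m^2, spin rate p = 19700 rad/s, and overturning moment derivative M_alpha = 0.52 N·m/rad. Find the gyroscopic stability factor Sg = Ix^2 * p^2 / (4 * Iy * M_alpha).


Sg = Ix^2 * p^2 / (4 * Iy * M_alpha) = (101e-9)^2 * 19700^2 / (4 * 54e-8 * 0.52) = 3.525

3.525
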